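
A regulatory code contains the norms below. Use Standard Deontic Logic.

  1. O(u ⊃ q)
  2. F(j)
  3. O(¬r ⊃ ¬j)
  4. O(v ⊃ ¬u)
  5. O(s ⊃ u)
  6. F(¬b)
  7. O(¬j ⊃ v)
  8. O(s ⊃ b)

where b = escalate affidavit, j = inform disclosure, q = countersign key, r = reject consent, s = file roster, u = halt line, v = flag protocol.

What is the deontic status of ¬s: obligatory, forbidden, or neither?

Premise 2, F(j), is equivalent to O(¬j).
Applying K to premise 7 (O(¬j ⊃ v)) and O(¬j) yields O(v).
Applying K to premise 4 (O(v ⊃ ¬u)) and O(v) yields O(¬u).
Premise 5, O(s ⊃ u), contraposes to O(¬u ⊃ ¬s); with O(¬u) we get O(¬s).
Premises 1, 3, 6, 8 do not contribute to this derivation.
Hence ¬s is obligatory.

Obligatory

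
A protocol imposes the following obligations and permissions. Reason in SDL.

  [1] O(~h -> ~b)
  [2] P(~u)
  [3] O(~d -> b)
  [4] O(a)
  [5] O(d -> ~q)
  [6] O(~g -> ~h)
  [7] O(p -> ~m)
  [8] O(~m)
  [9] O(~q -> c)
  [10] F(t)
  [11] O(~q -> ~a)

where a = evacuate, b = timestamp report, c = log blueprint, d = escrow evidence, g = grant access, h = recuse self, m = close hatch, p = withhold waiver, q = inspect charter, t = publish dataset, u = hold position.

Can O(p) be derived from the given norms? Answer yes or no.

No

Premise 7 is O(p -> ~m); even if O(~m) held, inferring O(p) would be affirming the consequent — invalid.
No other premise forces O(p). An ideal world satisfying every premise can still have p false, so O(p) is not derivable.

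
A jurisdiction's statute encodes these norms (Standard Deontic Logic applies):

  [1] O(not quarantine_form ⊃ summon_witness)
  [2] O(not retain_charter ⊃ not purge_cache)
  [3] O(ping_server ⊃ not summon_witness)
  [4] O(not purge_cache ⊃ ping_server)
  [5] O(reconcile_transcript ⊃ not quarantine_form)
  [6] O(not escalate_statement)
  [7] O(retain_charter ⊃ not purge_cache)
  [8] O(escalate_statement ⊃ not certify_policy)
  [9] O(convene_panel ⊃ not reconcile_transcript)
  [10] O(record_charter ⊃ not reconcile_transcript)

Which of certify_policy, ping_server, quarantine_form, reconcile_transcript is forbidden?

reconcile_transcript

Premises 2 and 7 are O(not retain_charter ⊃ not purge_cache) and O(retain_charter ⊃ not purge_cache); every ideal world satisfies not retain_charter or retain_charter, so in either case not purge_cache holds — hence O(not purge_cache).
With premise 4, O(not purge_cache ⊃ ping_server), the K-axiom yields O(ping_server).
From O(ping_server) and premise 3, O(ping_server ⊃ not summon_witness), we obtain O(not summon_witness).
Premise 1 is O(not quarantine_form ⊃ summon_witness); contrapositively O(not summon_witness ⊃ quarantine_form). Since O(not summon_witness) holds, K gives O(quarantine_form).
The contrapositive of premise 5 (O(reconcile_transcript ⊃ not quarantine_form)) is O(quarantine_form ⊃ not reconcile_transcript), and O(quarantine_form) is already established, so O(not reconcile_transcript).
So O(not reconcile_transcript) holds, i.e. reconcile_transcript is forbidden. None of the other listed options is forbidden under the premises.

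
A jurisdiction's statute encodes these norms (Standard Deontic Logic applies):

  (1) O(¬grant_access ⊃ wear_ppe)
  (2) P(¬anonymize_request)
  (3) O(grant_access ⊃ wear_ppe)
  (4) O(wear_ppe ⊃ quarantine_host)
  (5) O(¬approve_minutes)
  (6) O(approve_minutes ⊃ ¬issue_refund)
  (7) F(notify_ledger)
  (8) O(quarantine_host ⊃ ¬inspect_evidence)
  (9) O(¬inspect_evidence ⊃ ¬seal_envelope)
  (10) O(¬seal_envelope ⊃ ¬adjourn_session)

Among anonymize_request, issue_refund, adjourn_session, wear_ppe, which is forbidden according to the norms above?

Premises 1 and 3 cover both cases: O(¬grant_access ⊃ wear_ppe) and O(grant_access ⊃ wear_ppe). Since ¬grant_access ∨ grant_access is a tautology, O(wear_ppe) follows.
From O(wear_ppe) and premise 4, O(wear_ppe ⊃ quarantine_host), we obtain O(quarantine_host).
Premise 8 is O(quarantine_host ⊃ ¬inspect_evidence); since O(quarantine_host), deontic closure gives O(¬inspect_evidence).
Premise 9 is O(¬inspect_evidence ⊃ ¬seal_envelope); since O(¬inspect_evidence), deontic closure gives O(¬seal_envelope).
Premise 10 is O(¬seal_envelope ⊃ ¬adjourn_session); since O(¬seal_envelope), deontic closure gives O(¬adjourn_session).
So O(¬adjourn_session) holds, i.e. adjourn_session is forbidden. None of the other listed options is forbidden under the premises.

adjourn_session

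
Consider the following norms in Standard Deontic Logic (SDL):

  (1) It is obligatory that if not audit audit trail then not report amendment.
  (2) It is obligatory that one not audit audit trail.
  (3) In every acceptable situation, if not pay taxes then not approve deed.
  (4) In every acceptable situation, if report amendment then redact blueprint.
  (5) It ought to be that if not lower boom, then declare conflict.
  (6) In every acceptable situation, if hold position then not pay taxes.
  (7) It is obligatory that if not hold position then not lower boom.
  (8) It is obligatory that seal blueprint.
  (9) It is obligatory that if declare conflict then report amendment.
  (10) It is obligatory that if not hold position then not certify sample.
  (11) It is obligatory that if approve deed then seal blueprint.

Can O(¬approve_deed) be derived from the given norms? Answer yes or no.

Yes

Premise 2 gives O(¬audit_audit_trail).
Applying K to premise 1 (O(¬audit_audit_trail → ¬report_amendment)) and O(¬audit_audit_trail) yields O(¬report_amendment).
Premise 9, O(declare_conflict → report_amendment), contraposes to O(¬report_amendment → ¬declare_conflict); with O(¬report_amendment) we get O(¬declare_conflict).
Premise 5 is O(¬lower_boom → declare_conflict); contrapositively O(¬declare_conflict → lower_boom). Since O(¬declare_conflict) holds, K gives O(lower_boom).
Premise 7 is O(¬hold_position → ¬lower_boom); contrapositively O(lower_boom → hold_position). Since O(lower_boom) holds, K gives O(hold_position).
With premise 6, O(hold_position → ¬pay_taxes), the K-axiom yields O(¬pay_taxes).
From O(¬pay_taxes) and premise 3, O(¬pay_taxes → ¬approve_deed), we obtain O(¬approve_deed).
Premises 4, 8, 10, 11 do not contribute to this derivation.
So O(¬approve_deed) follows.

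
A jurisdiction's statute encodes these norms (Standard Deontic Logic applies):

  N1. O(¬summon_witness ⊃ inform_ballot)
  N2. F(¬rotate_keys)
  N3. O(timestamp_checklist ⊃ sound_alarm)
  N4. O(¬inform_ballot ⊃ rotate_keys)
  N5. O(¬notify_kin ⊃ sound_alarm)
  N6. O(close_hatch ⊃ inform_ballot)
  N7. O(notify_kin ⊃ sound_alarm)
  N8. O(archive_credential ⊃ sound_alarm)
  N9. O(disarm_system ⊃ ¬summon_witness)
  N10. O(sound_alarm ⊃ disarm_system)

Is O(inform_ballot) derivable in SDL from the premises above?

Premises 5 and 7 are O(¬notify_kin ⊃ sound_alarm) and O(notify_kin ⊃ sound_alarm); every ideal world satisfies ¬notify_kin or notify_kin, so in either case sound_alarm holds — hence O(sound_alarm).
With premise 10, O(sound_alarm ⊃ disarm_system), the K-axiom yields O(disarm_system).
Applying K to premise 9 (O(disarm_system ⊃ ¬summon_witness)) and O(disarm_system) yields O(¬summon_witness).
Applying K to premise 1 (O(¬summon_witness ⊃ inform_ballot)) and O(¬summon_witness) yields O(inform_ballot).
Premises 2, 3, 4, 6, 8 do not contribute to this derivation.
So O(inform_ballot) follows.

Yes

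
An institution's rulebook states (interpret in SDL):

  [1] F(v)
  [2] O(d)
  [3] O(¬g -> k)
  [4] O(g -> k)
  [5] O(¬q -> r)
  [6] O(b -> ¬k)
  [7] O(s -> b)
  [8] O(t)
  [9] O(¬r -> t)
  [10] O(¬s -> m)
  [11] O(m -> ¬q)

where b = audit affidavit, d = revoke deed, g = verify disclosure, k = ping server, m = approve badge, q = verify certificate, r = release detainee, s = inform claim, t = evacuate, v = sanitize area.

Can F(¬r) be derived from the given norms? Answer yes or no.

Premises 3 and 4 are O(¬g -> k) and O(g -> k); every ideal world satisfies ¬g or g, so in either case k holds — hence O(k).
Premise 6 is O(b -> ¬k); contrapositively O(k -> ¬b). Since O(k) holds, K gives O(¬b).
Premise 7, O(s -> b), contraposes to O(¬b -> ¬s); with O(¬b) we get O(¬s).
With premise 10, O(¬s -> m), the K-axiom yields O(m).
Premise 11 is O(m -> ¬q); since O(m), deontic closure gives O(¬q).
With premise 5, O(¬q -> r), the K-axiom yields O(r).
Premises 1, 2, 8, 9 do not contribute to this derivation.
So O(r) holds, i.e. F(¬r). The claim follows.

Yes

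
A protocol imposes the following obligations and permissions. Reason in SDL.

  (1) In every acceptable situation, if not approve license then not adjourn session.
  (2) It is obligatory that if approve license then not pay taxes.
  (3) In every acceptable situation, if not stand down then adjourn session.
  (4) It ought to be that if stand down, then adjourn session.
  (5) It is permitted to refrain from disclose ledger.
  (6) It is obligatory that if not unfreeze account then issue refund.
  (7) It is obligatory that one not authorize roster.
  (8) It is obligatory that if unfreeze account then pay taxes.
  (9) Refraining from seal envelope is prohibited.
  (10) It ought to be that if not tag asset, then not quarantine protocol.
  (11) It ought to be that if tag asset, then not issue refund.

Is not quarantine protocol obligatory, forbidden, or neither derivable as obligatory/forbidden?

Premises 4 and 3 cover both cases: O(stand_down → adjourn_session) and O(¬stand_down → adjourn_session). Since stand_down ∨ ¬stand_down is a tautology, O(adjourn_session) follows.
Premise 1 is O(¬approve_license → ¬adjourn_session); contrapositively O(adjourn_session → approve_license). Since O(adjourn_session) holds, K gives O(approve_license).
From O(approve_license) and premise 2, O(approve_license → ¬pay_taxes), we obtain O(¬pay_taxes).
The contrapositive of premise 8 (O(unfreeze_account → pay_taxes)) is O(¬pay_taxes → ¬unfreeze_account), and O(¬pay_taxes) is already established, so O(¬unfreeze_account).
With premise 6, O(¬unfreeze_account → issue_refund), the K-axiom yields O(issue_refund).
The contrapositive of premise 11 (O(tag_asset → ¬issue_refund)) is O(issue_refund → ¬tag_asset), and O(issue_refund) is already established, so O(¬tag_asset).
Premise 10 is O(¬tag_asset → ¬quarantine_protocol); since O(¬tag_asset), deontic closure gives O(¬quarantine_protocol).
Premises 5, 7, 9 do not contribute to this derivation.
Hence ¬quarantine_protocol is obligatory.

Obligatory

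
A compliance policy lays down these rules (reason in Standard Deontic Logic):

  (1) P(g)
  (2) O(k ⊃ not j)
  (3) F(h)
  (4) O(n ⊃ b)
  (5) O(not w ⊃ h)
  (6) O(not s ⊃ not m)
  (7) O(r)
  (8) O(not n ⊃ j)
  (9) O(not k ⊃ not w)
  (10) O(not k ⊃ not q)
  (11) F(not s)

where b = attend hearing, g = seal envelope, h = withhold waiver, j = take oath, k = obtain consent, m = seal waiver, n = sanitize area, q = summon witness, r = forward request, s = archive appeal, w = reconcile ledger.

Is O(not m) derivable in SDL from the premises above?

Premise 6 is O(not s ⊃ not m), but O(not s) is not derivable from the premises, so it does not yield O(not m).
No other premise forces O(not m). An ideal world satisfying every premise can still have not m false, so O(not m) is not derivable.

No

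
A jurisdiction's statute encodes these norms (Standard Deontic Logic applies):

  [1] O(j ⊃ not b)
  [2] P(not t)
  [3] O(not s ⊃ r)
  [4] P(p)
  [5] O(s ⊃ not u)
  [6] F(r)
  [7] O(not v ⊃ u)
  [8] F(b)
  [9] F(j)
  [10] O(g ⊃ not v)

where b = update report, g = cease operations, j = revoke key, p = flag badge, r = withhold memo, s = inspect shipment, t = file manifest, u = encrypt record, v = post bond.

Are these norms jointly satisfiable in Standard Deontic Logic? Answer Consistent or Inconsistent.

Consistent

Premise 1 is O(j ⊃ not b); even if O(not b) held, inferring O(j) would be affirming the consequent — invalid.
So O(j) is not derivable, and the apparent clash with O(not j) does not arise.
A world satisfying every obligation exists (e.g. b=false, g=false, j=false, p=false, r=false, s=true, t=false, u=false, v=true); no atom is both obligatory and forbidden, so the set is consistent.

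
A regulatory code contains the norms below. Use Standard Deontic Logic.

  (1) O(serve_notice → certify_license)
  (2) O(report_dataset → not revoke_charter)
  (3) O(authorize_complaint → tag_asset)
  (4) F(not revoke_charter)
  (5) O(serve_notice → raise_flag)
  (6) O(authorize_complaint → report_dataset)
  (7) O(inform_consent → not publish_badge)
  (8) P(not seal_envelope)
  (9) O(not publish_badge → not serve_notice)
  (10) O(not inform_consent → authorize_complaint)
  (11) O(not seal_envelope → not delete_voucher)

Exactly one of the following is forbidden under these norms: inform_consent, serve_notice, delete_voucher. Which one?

serve_notice

Premise 4 is F(not revoke_charter), i.e. O(revoke_charter).
The contrapositive of premise 2 (O(report_dataset → not revoke_charter)) is O(revoke_charter → not report_dataset), and O(revoke_charter) is already established, so O(not report_dataset).
Premise 6, O(authorize_complaint → report_dataset), contraposes to O(not report_dataset → not authorize_complaint); with O(not report_dataset) we get O(not authorize_complaint).
Premise 10, O(not inform_consent → authorize_complaint), contraposes to O(not authorize_complaint → inform_consent); with O(not authorize_complaint) we get O(inform_consent).
Premise 7 is O(inform_consent → not publish_badge); since O(inform_consent), deontic closure gives O(not publish_badge).
Applying K to premise 9 (O(not publish_badge → not serve_notice)) and O(not publish_badge) yields O(not serve_notice).
So O(not serve_notice) holds, i.e. serve_notice is forbidden. None of the other listed options is forbidden under the premises.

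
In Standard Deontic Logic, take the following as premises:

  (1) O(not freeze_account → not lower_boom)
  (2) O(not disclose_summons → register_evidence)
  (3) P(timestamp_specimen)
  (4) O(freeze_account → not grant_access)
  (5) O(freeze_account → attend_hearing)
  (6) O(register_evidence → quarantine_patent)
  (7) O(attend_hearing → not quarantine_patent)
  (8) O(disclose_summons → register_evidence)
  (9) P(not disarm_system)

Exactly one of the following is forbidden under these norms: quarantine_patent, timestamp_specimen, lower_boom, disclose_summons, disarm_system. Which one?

lower_boom

By case analysis on not disclose_summons: premise 2 gives O(not disclose_summons → register_evidence) and premise 8 gives O(disclose_summons → register_evidence), so O(register_evidence) either way.
Premise 6 is O(register_evidence → quarantine_patent); since O(register_evidence), deontic closure gives O(quarantine_patent).
Premise 7, O(attend_hearing → not quarantine_patent), contraposes to O(quarantine_patent → not attend_hearing); with O(quarantine_patent) we get O(not attend_hearing).
Premise 5, O(freeze_account → attend_hearing), contraposes to O(not attend_hearing → not freeze_account); with O(not attend_hearing) we get O(not freeze_account).
With premise 1, O(not freeze_account → not lower_boom), the K-axiom yields O(not lower_boom).
So O(not lower_boom) holds, i.e. lower_boom is forbidden. None of the other listed options is forbidden under the premises.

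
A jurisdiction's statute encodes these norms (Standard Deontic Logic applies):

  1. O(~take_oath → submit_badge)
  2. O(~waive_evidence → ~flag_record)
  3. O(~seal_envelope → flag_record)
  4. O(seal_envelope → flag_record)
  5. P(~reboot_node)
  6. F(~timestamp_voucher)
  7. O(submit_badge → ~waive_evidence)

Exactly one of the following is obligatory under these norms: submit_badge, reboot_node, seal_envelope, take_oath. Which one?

take_oath

By case analysis on ~seal_envelope: premise 3 gives O(~seal_envelope → flag_record) and premise 4 gives O(seal_envelope → flag_record), so O(flag_record) either way.
Premise 2, O(~waive_evidence → ~flag_record), contraposes to O(flag_record → waive_evidence); with O(flag_record) we get O(waive_evidence).
The contrapositive of premise 7 (O(submit_badge → ~waive_evidence)) is O(waive_evidence → ~submit_badge), and O(waive_evidence) is already established, so O(~submit_badge).
Premise 1 is O(~take_oath → submit_badge); contrapositively O(~submit_badge → take_oath). Since O(~submit_badge) holds, K gives O(take_oath).
So O(take_oath) holds — take_oath is obligatory. None of the other listed options is made obligatory by any chain of premises.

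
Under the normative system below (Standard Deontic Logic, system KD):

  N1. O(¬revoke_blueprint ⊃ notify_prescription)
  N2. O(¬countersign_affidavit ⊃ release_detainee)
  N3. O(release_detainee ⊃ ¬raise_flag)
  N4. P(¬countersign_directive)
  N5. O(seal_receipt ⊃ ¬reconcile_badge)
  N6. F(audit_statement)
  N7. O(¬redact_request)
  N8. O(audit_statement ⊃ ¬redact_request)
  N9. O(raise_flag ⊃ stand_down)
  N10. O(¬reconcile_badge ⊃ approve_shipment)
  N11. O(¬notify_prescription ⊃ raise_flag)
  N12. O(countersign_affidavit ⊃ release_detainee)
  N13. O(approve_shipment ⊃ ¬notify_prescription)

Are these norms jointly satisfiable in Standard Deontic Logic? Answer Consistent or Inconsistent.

Consistent

Premise 8 is O(audit_statement ⊃ ¬redact_request); even if O(¬redact_request) held, inferring O(audit_statement) would be affirming the consequent — invalid.
So O(audit_statement) is not derivable, and the apparent clash with O(¬audit_statement) does not arise.
A world satisfying every obligation exists (e.g. approve_shipment=false, audit_statement=false, countersign_affidavit=false, countersign_directive=false, notify_prescription=true, raise_flag=false, reconcile_badge=true, redact_request=false, release_detainee=true, revoke_blueprint=false, seal_receipt=false, stand_down=false); no atom is both obligatory and forbidden, so the set is consistent.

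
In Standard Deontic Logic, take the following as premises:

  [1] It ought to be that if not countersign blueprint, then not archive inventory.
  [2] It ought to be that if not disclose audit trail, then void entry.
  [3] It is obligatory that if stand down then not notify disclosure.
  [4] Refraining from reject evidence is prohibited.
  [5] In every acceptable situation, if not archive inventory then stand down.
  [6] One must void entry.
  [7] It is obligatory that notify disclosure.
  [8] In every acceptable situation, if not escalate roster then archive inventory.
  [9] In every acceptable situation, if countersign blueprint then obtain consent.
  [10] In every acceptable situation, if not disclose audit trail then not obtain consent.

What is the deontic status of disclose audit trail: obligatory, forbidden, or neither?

Obligatory

Premise 7 states O(notify_disclosure) outright.
Premise 3, O(stand_down → ¬notify_disclosure), contraposes to O(notify_disclosure → ¬stand_down); with O(notify_disclosure) we get O(¬stand_down).
Premise 5, O(¬archive_inventory → stand_down), contraposes to O(¬stand_down → archive_inventory); with O(¬stand_down) we get O(archive_inventory).
The contrapositive of premise 1 (O(¬countersign_blueprint → ¬archive_inventory)) is O(archive_inventory → countersign_blueprint), and O(archive_inventory) is already established, so O(countersign_blueprint).
With premise 9, O(countersign_blueprint → obtain_consent), the K-axiom yields O(obtain_consent).
Premise 10 is O(¬disclose_audit_trail → ¬obtain_consent); contrapositively O(obtain_consent → disclose_audit_trail). Since O(obtain_consent) holds, K gives O(disclose_audit_trail).
Premises 2, 4, 6, 8 do not contribute to this derivation.
Hence disclose_audit_trail is obligatory.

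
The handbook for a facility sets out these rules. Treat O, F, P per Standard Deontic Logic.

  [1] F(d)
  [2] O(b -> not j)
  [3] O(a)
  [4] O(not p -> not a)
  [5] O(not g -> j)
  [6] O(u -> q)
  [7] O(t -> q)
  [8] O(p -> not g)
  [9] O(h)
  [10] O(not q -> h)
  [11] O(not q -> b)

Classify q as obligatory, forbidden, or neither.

Premise 3 gives O(a).
Premise 4, O(not p -> not a), contraposes to O(a -> p); with O(a) we get O(p).
Premise 8 is O(p -> not g); since O(p), deontic closure gives O(not g).
Premise 5 is O(not g -> j); since O(not g), deontic closure gives O(j).
The contrapositive of premise 2 (O(b -> not j)) is O(j -> not b), and O(j) is already established, so O(not b).
Premise 11, O(not q -> b), contraposes to O(not b -> q); with O(not b) we get O(q).
Premises 1, 6, 7, 9, 10 do not contribute to this derivation.
Hence q is obligatory.

Obligatory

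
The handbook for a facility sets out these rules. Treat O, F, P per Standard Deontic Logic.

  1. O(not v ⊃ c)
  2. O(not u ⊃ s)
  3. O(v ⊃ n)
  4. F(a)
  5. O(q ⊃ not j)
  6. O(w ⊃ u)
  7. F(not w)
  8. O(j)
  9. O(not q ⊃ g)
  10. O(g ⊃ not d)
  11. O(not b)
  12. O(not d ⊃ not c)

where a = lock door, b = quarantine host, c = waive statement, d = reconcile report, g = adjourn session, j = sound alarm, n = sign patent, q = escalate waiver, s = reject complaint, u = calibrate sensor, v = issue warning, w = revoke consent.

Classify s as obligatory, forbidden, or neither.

Premise 2 is O(not u ⊃ s), but O(not u) is not derivable from the premises, so it does not yield O(s).
No premise or chain of K-axiom applications forces O(s), and none forces O(not s). So s is neither obligatory nor forbidden under these norms.

Neither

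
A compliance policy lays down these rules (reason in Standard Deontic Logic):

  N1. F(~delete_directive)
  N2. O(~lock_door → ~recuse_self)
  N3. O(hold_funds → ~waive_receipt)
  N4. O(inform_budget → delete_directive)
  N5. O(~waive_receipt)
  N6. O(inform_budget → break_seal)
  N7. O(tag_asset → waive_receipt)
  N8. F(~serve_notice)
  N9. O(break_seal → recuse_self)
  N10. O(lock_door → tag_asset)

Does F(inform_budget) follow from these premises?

Yes

Premise 5 gives O(~waive_receipt).
Premise 7, O(tag_asset → waive_receipt), contraposes to O(~waive_receipt → ~tag_asset); with O(~waive_receipt) we get O(~tag_asset).
The contrapositive of premise 10 (O(lock_door → tag_asset)) is O(~tag_asset → ~lock_door), and O(~tag_asset) is already established, so O(~lock_door).
Applying K to premise 2 (O(~lock_door → ~recuse_self)) and O(~lock_door) yields O(~recuse_self).
Premise 9 is O(break_seal → recuse_self); contrapositively O(~recuse_self → ~break_seal). Since O(~recuse_self) holds, K gives O(~break_seal).
The contrapositive of premise 6 (O(inform_budget → break_seal)) is O(~break_seal → ~inform_budget), and O(~break_seal) is already established, so O(~inform_budget).
Premises 1, 3, 4, 8 do not contribute to this derivation.
So O(~inform_budget) holds, i.e. F(inform_budget). The claim follows.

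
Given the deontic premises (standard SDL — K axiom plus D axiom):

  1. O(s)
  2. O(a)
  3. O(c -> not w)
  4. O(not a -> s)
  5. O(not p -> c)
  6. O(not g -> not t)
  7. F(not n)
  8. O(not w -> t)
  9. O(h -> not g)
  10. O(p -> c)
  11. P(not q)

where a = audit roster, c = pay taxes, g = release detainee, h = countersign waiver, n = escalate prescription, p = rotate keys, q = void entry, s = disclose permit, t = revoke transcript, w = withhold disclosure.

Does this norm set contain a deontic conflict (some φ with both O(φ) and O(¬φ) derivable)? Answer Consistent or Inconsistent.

Consistent

Premise 4 is O(not a -> s); even if O(s) held, inferring O(not a) would be affirming the consequent — invalid.
So O(not a) is not derivable, and the apparent clash with O(a) does not arise.
A world satisfying every obligation exists (e.g. a=true, c=true, g=true, h=false, n=true, p=false, q=false, s=true, t=true, w=false); no atom is both obligatory and forbidden, so the set is consistent.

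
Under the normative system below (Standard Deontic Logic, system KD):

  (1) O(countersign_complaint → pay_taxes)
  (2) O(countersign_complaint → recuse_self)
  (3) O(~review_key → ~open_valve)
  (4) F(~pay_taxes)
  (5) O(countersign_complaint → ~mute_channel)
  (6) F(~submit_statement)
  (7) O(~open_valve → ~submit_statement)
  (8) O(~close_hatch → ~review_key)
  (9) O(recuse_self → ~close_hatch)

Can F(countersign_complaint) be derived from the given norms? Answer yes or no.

F(~submit_statement) at premise 6 means O(submit_statement).
Premise 7 is O(~open_valve → ~submit_statement); contrapositively O(submit_statement → open_valve). Since O(submit_statement) holds, K gives O(open_valve).
Premise 3, O(~review_key → ~open_valve), contraposes to O(open_valve → review_key); with O(open_valve) we get O(review_key).
Premise 8, O(~close_hatch → ~review_key), contraposes to O(review_key → close_hatch); with O(review_key) we get O(close_hatch).
Premise 9, O(recuse_self → ~close_hatch), contraposes to O(close_hatch → ~recuse_self); with O(close_hatch) we get O(~recuse_self).
Premise 2 is O(countersign_complaint → recuse_self); contrapositively O(~recuse_self → ~countersign_complaint). Since O(~recuse_self) holds, K gives O(~countersign_complaint).
Premises 1, 4, 5 do not contribute to this derivation.
So O(~countersign_complaint) holds, i.e. F(countersign_complaint). The claim follows.

Yes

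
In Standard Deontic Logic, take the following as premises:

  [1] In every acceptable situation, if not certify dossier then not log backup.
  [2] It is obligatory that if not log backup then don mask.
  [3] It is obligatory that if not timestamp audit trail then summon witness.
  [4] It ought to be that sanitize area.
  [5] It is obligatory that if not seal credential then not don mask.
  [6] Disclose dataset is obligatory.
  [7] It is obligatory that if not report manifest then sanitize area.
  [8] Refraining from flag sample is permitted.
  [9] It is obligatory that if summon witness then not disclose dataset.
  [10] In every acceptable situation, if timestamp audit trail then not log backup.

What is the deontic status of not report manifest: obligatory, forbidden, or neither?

Premise 7 is O(¬report_manifest → sanitize_area); even if O(sanitize_area) held, inferring O(¬report_manifest) would be affirming the consequent — invalid.
No premise or chain of K-axiom applications forces O(¬report_manifest), and none forces O(report_manifest). So ¬report_manifest is neither obligatory nor forbidden under these norms.

Neither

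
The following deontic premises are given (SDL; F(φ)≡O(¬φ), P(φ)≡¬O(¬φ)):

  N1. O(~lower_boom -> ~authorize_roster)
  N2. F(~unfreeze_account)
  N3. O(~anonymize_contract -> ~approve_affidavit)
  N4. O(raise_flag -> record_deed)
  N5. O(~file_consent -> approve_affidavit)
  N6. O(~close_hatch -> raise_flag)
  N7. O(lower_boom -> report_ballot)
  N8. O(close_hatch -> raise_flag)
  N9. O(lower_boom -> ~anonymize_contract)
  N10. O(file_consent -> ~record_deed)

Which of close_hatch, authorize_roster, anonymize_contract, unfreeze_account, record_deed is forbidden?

authorize_roster

By case analysis on ~close_hatch: premise 6 gives O(~close_hatch -> raise_flag) and premise 8 gives O(close_hatch -> raise_flag), so O(raise_flag) either way.
With premise 4, O(raise_flag -> record_deed), the K-axiom yields O(record_deed).
Premise 10, O(file_consent -> ~record_deed), contraposes to O(record_deed -> ~file_consent); with O(record_deed) we get O(~file_consent).
From O(~file_consent) and premise 5, O(~file_consent -> approve_affidavit), we obtain O(approve_affidavit).
Premise 3, O(~anonymize_contract -> ~approve_affidavit), contraposes to O(approve_affidavit -> anonymize_contract); with O(approve_affidavit) we get O(anonymize_contract).
Premise 9 is O(lower_boom -> ~anonymize_contract); contrapositively O(anonymize_contract -> ~lower_boom). Since O(anonymize_contract) holds, K gives O(~lower_boom).
With premise 1, O(~lower_boom -> ~authorize_roster), the K-axiom yields O(~authorize_roster).
So O(~authorize_roster) holds, i.e. authorize_roster is forbidden. None of the other listed options is forbidden under the premises.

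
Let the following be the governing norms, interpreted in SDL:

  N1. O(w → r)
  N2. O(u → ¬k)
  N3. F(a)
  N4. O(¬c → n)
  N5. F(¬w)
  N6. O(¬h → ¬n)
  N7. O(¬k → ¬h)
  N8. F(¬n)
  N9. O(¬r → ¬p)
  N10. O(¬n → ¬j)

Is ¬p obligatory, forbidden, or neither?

Premise 9 is O(¬r → ¬p), but O(¬r) is not derivable from the premises, so it does not yield O(¬p).
No premise or chain of K-axiom applications forces O(¬p), and none forces O(p). So ¬p is neither obligatory nor forbidden under these norms.

Neither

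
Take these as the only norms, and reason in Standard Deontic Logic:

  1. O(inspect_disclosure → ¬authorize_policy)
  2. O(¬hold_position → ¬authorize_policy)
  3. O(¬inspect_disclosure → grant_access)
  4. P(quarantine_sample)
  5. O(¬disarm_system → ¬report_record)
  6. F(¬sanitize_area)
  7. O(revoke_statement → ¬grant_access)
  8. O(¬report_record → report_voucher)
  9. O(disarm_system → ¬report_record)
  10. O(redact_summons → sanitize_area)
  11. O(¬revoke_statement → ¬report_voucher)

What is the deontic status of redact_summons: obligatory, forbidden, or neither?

Neither

Premise 10 is O(redact_summons → sanitize_area); even if O(sanitize_area) held, inferring O(redact_summons) would be affirming the consequent — invalid.
No premise or chain of K-axiom applications forces O(redact_summons), and none forces O(¬redact_summons). So redact_summons is neither obligatory nor forbidden under these norms.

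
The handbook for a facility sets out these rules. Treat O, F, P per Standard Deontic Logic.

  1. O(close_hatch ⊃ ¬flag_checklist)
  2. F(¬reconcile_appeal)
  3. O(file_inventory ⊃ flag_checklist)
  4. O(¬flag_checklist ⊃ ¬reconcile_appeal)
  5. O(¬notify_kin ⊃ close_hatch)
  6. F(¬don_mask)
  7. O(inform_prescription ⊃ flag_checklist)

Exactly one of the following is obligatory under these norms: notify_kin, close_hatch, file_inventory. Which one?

Premise 2 is F(¬reconcile_appeal), i.e. O(reconcile_appeal).
Premise 4 is O(¬flag_checklist ⊃ ¬reconcile_appeal); contrapositively O(reconcile_appeal ⊃ flag_checklist). Since O(reconcile_appeal) holds, K gives O(flag_checklist).
The contrapositive of premise 1 (O(close_hatch ⊃ ¬flag_checklist)) is O(flag_checklist ⊃ ¬close_hatch), and O(flag_checklist) is already established, so O(¬close_hatch).
The contrapositive of premise 5 (O(¬notify_kin ⊃ close_hatch)) is O(¬close_hatch ⊃ notify_kin), and O(¬close_hatch) is already established, so O(notify_kin).
So O(notify_kin) holds — notify_kin is obligatory. None of the other listed options is made obligatory by any chain of premises.

notify_kin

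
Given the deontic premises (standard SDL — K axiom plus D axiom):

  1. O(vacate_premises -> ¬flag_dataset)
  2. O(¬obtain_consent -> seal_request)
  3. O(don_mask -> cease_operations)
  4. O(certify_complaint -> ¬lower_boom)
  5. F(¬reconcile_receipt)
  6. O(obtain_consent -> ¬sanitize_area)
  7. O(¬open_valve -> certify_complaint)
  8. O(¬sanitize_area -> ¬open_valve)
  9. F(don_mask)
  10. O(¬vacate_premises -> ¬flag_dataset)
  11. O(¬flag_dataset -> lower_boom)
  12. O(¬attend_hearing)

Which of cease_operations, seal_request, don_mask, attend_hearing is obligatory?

By case analysis on ¬vacate_premises: premise 10 gives O(¬vacate_premises -> ¬flag_dataset) and premise 1 gives O(vacate_premises -> ¬flag_dataset), so O(¬flag_dataset) either way.
From O(¬flag_dataset) and premise 11, O(¬flag_dataset -> lower_boom), we obtain O(lower_boom).
Premise 4 is O(certify_complaint -> ¬lower_boom); contrapositively O(lower_boom -> ¬certify_complaint). Since O(lower_boom) holds, K gives O(¬certify_complaint).
The contrapositive of premise 7 (O(¬open_valve -> certify_complaint)) is O(¬certify_complaint -> open_valve), and O(¬certify_complaint) is already established, so O(open_valve).
Premise 8, O(¬sanitize_area -> ¬open_valve), contraposes to O(open_valve -> sanitize_area); with O(open_valve) we get O(sanitize_area).
The contrapositive of premise 6 (O(obtain_consent -> ¬sanitize_area)) is O(sanitize_area -> ¬obtain_consent), and O(sanitize_area) is already established, so O(¬obtain_consent).
Premise 2 is O(¬obtain_consent -> seal_request); since O(¬obtain_consent), deontic closure gives O(seal_request).
So O(seal_request) holds — seal_request is obligatory. None of the other listed options is made obligatory by any chain of premises.

seal_request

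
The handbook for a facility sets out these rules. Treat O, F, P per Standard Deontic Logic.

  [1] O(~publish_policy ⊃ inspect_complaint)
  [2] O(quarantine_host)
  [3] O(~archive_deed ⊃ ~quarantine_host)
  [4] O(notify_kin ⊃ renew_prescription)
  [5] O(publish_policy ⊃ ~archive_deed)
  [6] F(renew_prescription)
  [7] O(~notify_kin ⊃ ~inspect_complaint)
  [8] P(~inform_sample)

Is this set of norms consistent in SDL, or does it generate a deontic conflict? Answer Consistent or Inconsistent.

Inconsistent

Premise 2 gives O(quarantine_host).
The contrapositive of premise 3 (O(~archive_deed ⊃ ~quarantine_host)) is O(quarantine_host ⊃ archive_deed), and O(quarantine_host) is already established, so O(archive_deed).
The contrapositive of premise 5 (O(publish_policy ⊃ ~archive_deed)) is O(archive_deed ⊃ ~publish_policy), and O(archive_deed) is already established, so O(~publish_policy).
With premise 1, O(~publish_policy ⊃ inspect_complaint), the K-axiom yields O(inspect_complaint).
The contrapositive of premise 7 (O(~notify_kin ⊃ ~inspect_complaint)) is O(inspect_complaint ⊃ notify_kin), and O(inspect_complaint) is already established, so O(notify_kin).
Premise 4 is O(notify_kin ⊃ renew_prescription); since O(notify_kin), deontic closure gives O(renew_prescription).
Yet premise 6 is F(renew_prescription), i.e. O(~renew_prescription).
We now have both O(renew_prescription) and O(~renew_prescription) — renew_prescription is simultaneously obligatory and forbidden, violating the D-axiom.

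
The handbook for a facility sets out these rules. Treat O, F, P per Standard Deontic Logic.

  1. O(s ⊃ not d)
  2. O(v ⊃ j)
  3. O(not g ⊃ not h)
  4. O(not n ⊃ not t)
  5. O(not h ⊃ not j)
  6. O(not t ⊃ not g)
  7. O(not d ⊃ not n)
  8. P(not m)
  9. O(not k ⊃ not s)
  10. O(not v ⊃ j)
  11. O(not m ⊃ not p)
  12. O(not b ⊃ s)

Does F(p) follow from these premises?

No

Premise 11 is O(not m ⊃ not p), but O(not m) is not derivable from the premises (the permission P(not m) asserts only not O(m), not O(not m)), so it does not yield O(not p).
No other premise forces O(not p). An ideal world satisfying every premise can still have p true, so F(p) is not derivable.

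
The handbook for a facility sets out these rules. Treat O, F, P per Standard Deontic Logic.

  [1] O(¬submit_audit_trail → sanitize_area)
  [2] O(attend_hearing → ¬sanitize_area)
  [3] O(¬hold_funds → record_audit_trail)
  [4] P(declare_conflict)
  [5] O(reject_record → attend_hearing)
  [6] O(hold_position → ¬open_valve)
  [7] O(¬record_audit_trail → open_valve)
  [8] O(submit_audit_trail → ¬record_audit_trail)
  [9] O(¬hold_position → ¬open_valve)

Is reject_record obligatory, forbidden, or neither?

Premises 6 and 9 are O(hold_position → ¬open_valve) and O(¬hold_position → ¬open_valve); every ideal world satisfies hold_position or ¬hold_position, so in either case ¬open_valve holds — hence O(¬open_valve).
Premise 7 is O(¬record_audit_trail → open_valve); contrapositively O(¬open_valve → record_audit_trail). Since O(¬open_valve) holds, K gives O(record_audit_trail).
The contrapositive of premise 8 (O(submit_audit_trail → ¬record_audit_trail)) is O(record_audit_trail → ¬submit_audit_trail), and O(record_audit_trail) is already established, so O(¬submit_audit_trail).
From O(¬submit_audit_trail) and premise 1, O(¬submit_audit_trail → sanitize_area), we obtain O(sanitize_area).
Premise 2, O(attend_hearing → ¬sanitize_area), contraposes to O(sanitize_area → ¬attend_hearing); with O(sanitize_area) we get O(¬attend_hearing).
The contrapositive of premise 5 (O(reject_record → attend_hearing)) is O(¬attend_hearing → ¬reject_record), and O(¬attend_hearing) is already established, so O(¬reject_record).
Premises 3, 4 do not contribute to this derivation.
Thus O(¬reject_record), which is F(reject_record): reject_record is forbidden.

Forbidden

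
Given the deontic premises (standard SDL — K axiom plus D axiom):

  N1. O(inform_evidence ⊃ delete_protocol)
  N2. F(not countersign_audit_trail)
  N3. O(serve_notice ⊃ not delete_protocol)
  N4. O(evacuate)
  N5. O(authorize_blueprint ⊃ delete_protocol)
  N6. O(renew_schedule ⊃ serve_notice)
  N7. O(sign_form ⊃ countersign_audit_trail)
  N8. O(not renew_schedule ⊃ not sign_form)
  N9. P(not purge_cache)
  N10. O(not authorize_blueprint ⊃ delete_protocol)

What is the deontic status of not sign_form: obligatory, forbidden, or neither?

Premises 10 and 5 cover both cases: O(not authorize_blueprint ⊃ delete_protocol) and O(authorize_blueprint ⊃ delete_protocol). Since not authorize_blueprint ∨ authorize_blueprint is a tautology, O(delete_protocol) follows.
Premise 3 is O(serve_notice ⊃ not delete_protocol); contrapositively O(delete_protocol ⊃ not serve_notice). Since O(delete_protocol) holds, K gives O(not serve_notice).
The contrapositive of premise 6 (O(renew_schedule ⊃ serve_notice)) is O(not serve_notice ⊃ not renew_schedule), and O(not serve_notice) is already established, so O(not renew_schedule).
With premise 8, O(not renew_schedule ⊃ not sign_form), the K-axiom yields O(not sign_form).
Premises 1, 2, 4, 7, 9 do not contribute to this derivation.
Hence not sign_form is obligatory.

Obligatory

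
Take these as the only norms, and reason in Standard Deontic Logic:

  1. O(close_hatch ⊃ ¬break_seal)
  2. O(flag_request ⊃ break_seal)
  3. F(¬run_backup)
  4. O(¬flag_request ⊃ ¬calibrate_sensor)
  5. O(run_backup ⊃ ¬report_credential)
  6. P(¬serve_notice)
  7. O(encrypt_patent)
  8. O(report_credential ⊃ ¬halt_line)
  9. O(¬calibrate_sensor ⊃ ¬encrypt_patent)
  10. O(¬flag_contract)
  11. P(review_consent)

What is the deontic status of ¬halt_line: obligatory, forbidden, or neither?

Neither

Premise 8 is O(report_credential ⊃ ¬halt_line), but O(report_credential) is not derivable from the premises, so it does not yield O(¬halt_line).
No premise or chain of K-axiom applications forces O(¬halt_line), and none forces O(halt_line). So ¬halt_line is neither obligatory nor forbidden under these norms.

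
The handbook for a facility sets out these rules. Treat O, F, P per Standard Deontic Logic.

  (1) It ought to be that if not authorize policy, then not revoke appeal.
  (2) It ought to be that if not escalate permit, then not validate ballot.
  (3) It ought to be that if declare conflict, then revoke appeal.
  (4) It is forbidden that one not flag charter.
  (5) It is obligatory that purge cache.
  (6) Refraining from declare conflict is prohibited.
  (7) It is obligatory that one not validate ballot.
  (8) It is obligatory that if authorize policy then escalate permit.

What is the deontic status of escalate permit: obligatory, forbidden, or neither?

Premise 6, F(¬declare_conflict), is equivalent to O(declare_conflict).
With premise 3, O(declare_conflict → revoke_appeal), the K-axiom yields O(revoke_appeal).
Premise 1, O(¬authorize_policy → ¬revoke_appeal), contraposes to O(revoke_appeal → authorize_policy); with O(revoke_appeal) we get O(authorize_policy).
Premise 8 is O(authorize_policy → escalate_permit); since O(authorize_policy), deontic closure gives O(escalate_permit).
Premises 2, 4, 5, 7 do not contribute to this derivation.
Hence escalate_permit is obligatory.

Obligatory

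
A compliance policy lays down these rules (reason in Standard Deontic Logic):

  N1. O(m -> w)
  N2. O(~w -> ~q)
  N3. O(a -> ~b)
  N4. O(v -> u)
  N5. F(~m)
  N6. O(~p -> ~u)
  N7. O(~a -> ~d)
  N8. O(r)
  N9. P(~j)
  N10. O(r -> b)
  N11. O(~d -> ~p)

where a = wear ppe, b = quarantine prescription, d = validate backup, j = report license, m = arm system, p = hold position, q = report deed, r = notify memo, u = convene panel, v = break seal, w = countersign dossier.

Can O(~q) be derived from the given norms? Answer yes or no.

No

Premise 2 is O(~w -> ~q), but O(~w) is not derivable from the premises, so it does not yield O(~q).
No other premise forces O(~q). An ideal world satisfying every premise can still have ~q false, so O(~q) is not derivable.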